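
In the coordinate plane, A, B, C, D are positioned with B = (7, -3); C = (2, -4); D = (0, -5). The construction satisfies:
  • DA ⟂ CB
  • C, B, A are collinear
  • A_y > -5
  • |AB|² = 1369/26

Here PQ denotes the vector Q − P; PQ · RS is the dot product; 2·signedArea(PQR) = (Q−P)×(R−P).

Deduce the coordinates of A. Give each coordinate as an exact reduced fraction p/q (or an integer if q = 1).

A = (-3/26, -115/26)

1. A_x = -3/26  [C, B, A are collinear ∩ DA ⟂ CB]
2. A_y = -115/26  [C, B, A are collinear ∩ DA ⟂ CB]
   → A = (-3/26, -115/26)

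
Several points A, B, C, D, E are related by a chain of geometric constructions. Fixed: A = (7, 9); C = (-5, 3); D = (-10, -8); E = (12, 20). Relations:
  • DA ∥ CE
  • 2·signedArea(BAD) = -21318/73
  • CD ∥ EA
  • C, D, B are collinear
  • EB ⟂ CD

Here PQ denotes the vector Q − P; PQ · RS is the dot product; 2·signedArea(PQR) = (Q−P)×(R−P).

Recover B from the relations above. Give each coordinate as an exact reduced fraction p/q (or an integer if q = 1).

1. B_x = 315/73  [C, D, B are collinear ∩ EB ⟂ CD]
2. B_y = 1715/73  [C, D, B are collinear ∩ EB ⟂ CD]
   → B = (315/73, 1715/73)

B = (315/73, 1715/73)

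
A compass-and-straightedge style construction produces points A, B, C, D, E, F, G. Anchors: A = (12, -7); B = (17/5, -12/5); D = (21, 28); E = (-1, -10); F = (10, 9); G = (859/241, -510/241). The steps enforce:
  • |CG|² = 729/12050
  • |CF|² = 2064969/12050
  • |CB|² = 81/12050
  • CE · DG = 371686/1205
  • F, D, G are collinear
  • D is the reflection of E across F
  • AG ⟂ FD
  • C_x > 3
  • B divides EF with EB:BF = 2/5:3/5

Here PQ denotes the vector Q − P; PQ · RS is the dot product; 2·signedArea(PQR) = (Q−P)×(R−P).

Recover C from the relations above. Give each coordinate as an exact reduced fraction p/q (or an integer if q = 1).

1. C_x = 8293/2410  [line 4202/241·x + 7258/241·y + 12224/1205 = 0 ∩ |CF|² = 2064969/12050]
2. C_y = -5613/2410  [line 4202/241·x + 7258/241·y + 12224/1205 = 0 ∩ |CF|² = 2064969/12050]
   → C = (8293/2410, -5613/2410)

C = (8293/2410, -5613/2410)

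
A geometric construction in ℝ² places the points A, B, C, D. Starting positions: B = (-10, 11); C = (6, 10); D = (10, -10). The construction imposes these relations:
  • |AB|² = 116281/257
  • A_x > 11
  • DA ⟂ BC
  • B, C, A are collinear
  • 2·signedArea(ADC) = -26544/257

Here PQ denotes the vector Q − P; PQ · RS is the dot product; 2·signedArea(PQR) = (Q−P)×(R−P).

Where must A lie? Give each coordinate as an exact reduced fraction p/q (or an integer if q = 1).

A = (2886/257, 2486/257)

1. A_x = 2886/257  [B, C, A are collinear ∩ DA ⟂ BC]
2. A_y = 2486/257  [B, C, A are collinear ∩ DA ⟂ BC]
   → A = (2886/257, 2486/257)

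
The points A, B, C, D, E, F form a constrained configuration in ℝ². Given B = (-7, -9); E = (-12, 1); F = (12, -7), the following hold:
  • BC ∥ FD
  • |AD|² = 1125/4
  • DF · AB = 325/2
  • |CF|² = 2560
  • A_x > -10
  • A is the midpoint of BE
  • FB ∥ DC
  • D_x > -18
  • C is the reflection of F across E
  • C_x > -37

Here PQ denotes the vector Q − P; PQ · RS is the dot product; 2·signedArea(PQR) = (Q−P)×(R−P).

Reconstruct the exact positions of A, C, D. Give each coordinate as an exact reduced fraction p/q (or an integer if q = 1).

1. A_x = -19/2  [A is the midpoint of BE]
2. A_y = -4  [A is the midpoint of BE]
   → A = (-19/2, -4)
3. C_x = -36  [C is the reflection of F across E]
4. C_y = 9  [C is the reflection of F across E]
   → C = (-36, 9)
5. D_x = -17  [FB ∥ DC ∩ BC ∥ FD]
6. D_y = 11  [FB ∥ DC ∩ BC ∥ FD]
   → D = (-17, 11)

A = (-19/2, -4)
C = (-36, 9)
D = (-17, 11)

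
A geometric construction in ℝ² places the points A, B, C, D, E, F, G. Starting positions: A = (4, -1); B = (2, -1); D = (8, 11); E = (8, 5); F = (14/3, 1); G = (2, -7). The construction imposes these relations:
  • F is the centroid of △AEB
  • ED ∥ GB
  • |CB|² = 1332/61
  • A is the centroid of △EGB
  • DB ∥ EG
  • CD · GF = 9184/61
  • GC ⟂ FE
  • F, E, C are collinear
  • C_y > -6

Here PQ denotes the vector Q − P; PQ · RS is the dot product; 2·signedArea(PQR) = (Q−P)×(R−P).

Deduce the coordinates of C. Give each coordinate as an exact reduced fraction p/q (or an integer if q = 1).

1. C_x = -22/61  [F, E, C are collinear ∩ GC ⟂ FE]
2. C_y = -307/61  [F, E, C are collinear ∩ GC ⟂ FE]
   → C = (-22/61, -307/61)

C = (-22/61, -307/61)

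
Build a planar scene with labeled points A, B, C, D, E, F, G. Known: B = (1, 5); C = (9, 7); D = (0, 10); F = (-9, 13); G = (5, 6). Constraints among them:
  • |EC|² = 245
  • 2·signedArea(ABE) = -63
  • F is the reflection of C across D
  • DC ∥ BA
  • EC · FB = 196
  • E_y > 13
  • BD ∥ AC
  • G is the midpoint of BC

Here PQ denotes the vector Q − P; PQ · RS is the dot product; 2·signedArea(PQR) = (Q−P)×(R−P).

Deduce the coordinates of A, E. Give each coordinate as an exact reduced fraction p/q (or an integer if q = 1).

A = (10, 2)
E = (-5, 14)

1. A_x = 10  [BD ∥ AC ∩ DC ∥ BA]
2. A_y = 2  [BD ∥ AC ∩ DC ∥ BA]
   → A = (10, 2)
3. E_x = -5  [EC · FB = 196 ∩ 2·signedArea(ABE) = -63]
4. E_y = 14  [EC · FB = 196 ∩ 2·signedArea(ABE) = -63]
   → E = (-5, 14)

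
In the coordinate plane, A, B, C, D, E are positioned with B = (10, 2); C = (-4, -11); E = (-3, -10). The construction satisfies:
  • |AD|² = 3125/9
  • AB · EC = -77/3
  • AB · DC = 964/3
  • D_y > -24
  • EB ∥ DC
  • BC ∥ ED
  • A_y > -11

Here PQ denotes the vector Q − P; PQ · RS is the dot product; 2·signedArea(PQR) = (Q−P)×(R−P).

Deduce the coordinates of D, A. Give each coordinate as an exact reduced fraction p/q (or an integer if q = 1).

A = (-10/3, -31/3)
D = (-17, -23)

1. D_x = -17  [EB ∥ DC ∩ BC ∥ ED]
2. D_y = -23  [EB ∥ DC ∩ BC ∥ ED]
   → D = (-17, -23)
3. A_x = -10/3  [AB · DC = 964/3 ∩ AB · EC = -77/3]
4. A_y = -31/3  [AB · DC = 964/3 ∩ AB · EC = -77/3]
   → A = (-10/3, -31/3)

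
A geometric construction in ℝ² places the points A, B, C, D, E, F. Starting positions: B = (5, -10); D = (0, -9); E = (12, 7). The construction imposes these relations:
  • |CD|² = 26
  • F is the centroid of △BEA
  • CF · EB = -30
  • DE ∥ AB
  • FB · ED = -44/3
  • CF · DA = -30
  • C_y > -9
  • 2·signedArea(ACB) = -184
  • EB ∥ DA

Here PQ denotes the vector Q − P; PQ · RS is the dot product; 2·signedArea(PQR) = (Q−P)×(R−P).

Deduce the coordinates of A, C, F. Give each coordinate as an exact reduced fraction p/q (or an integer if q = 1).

1. A_x = -7  [DE ∥ AB ∩ EB ∥ DA]
2. A_y = -26  [DE ∥ AB ∩ EB ∥ DA]
   → A = (-7, -26)
3. F_x = 10/3  [F is the centroid of △BEA]
4. F_y = -29/3  [F is the centroid of △BEA]
   → F = (10/3, -29/3)
5. C_x = -5  [CF · EB = -30 ∩ 2·signedArea(ACB) = -184]
6. C_y = -8  [CF · EB = -30 ∩ 2·signedArea(ACB) = -184]
   → C = (-5, -8)

A = (-7, -26)
C = (-5, -8)
F = (10/3, -29/3)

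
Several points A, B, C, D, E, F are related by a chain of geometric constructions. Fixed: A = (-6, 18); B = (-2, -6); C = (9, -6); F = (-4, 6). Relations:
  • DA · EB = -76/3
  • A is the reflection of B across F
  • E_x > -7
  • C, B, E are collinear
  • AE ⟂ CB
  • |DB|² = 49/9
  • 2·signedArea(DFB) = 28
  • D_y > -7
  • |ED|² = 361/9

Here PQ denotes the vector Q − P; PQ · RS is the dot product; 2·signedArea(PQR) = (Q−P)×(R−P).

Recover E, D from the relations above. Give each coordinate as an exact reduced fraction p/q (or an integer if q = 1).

1. E_x = -6  [C, B, E are collinear ∩ AE ⟂ CB]
2. E_y = -6  [C, B, E are collinear ∩ AE ⟂ CB]
   → E = (-6, -6)
3. D_x = 1/3  [2·signedArea(DFB) = 28 ∩ DA · EB = -76/3]
4. D_y = -6  [2·signedArea(DFB) = 28 ∩ DA · EB = -76/3]
   → D = (1/3, -6)

D = (1/3, -6)
E = (-6, -6)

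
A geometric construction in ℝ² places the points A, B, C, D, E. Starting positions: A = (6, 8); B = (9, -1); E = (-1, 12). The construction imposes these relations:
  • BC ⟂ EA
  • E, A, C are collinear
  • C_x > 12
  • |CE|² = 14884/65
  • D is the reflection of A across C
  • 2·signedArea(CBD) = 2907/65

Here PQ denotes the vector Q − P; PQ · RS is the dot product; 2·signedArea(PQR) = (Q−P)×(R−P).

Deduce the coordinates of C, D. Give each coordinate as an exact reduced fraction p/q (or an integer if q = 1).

1. C_x = 789/65  [E, A, C are collinear ∩ BC ⟂ EA]
2. C_y = 292/65  [E, A, C are collinear ∩ BC ⟂ EA]
   → C = (789/65, 292/65)
3. D_x = 1188/65  [D is the reflection of A across C]
4. D_y = 64/65  [D is the reflection of A across C]
   → D = (1188/65, 64/65)

C = (789/65, 292/65)
D = (1188/65, 64/65)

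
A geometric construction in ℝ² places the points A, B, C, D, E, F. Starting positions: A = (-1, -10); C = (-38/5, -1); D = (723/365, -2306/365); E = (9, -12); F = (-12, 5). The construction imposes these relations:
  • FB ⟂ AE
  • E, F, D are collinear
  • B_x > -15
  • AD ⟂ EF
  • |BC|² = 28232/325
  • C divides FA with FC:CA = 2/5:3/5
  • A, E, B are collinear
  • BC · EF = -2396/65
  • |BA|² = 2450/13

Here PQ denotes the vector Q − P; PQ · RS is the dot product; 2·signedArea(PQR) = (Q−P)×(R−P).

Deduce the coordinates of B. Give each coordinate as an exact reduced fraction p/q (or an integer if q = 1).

1. B_x = -188/13  [A, E, B are collinear ∩ FB ⟂ AE]
2. B_y = -95/13  [A, E, B are collinear ∩ FB ⟂ AE]
   → B = (-188/13, -95/13)

B = (-188/13, -95/13)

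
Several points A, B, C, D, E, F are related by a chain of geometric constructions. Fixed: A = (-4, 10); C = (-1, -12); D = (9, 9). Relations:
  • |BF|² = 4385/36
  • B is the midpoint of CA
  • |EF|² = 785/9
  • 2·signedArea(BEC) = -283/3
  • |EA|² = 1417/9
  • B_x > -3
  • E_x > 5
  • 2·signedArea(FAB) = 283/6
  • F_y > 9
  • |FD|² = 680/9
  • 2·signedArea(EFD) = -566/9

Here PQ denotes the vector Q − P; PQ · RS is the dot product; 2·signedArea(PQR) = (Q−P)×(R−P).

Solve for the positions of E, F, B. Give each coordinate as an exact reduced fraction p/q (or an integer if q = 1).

B = (-5/2, -1)
E = (17/3, 2)
F = (1/3, 29/3)

1. B_x = -5/2  [B is the midpoint of CA]
2. B_y = -1  [B is the midpoint of CA]
   → B = (-5/2, -1)
3. E_x = 17/3  [line -11·x + -3/2·y + 196/3 = 0 ∩ |EA|² = 1417/9]
4. E_y = 2  [line -11·x + -3/2·y + 196/3 = 0 ∩ |EA|² = 1417/9]
   → E = (17/3, 2)
5. F_x = 1/3  [2·signedArea(EFD) = -566/9 ∩ 2·signedArea(FAB) = 283/6]
6. F_y = 29/3  [2·signedArea(EFD) = -566/9 ∩ 2·signedArea(FAB) = 283/6]
   → F = (1/3, 29/3)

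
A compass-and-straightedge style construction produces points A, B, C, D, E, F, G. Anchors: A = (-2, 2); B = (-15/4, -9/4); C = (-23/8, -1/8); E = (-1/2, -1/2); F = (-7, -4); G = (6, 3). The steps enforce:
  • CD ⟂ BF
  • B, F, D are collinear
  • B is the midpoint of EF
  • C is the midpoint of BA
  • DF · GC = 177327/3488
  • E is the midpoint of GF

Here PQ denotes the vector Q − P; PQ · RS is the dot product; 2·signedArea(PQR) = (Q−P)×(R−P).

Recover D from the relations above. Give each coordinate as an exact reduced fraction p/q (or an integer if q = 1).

1. D_x = -1905/872  [B, F, D are collinear ∩ CD ⟂ BF]
2. D_y = -1227/872  [B, F, D are collinear ∩ CD ⟂ BF]
   → D = (-1905/872, -1227/872)

D = (-1905/872, -1227/872)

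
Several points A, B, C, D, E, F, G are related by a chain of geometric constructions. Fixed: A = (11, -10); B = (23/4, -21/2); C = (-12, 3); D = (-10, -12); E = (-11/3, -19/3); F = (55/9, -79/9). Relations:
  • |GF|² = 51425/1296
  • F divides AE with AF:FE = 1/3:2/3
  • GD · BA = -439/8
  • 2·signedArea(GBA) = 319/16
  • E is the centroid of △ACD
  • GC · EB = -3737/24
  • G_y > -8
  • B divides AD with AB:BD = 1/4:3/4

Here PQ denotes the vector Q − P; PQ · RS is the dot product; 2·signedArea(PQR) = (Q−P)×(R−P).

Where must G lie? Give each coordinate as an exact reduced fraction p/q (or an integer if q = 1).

G = (0, -29/4)

1. G_x = 0  [GC · EB = -3737/24 ∩ GD · BA = -439/8]
2. G_y = -29/4  [GC · EB = -3737/24 ∩ GD · BA = -439/8]
   → G = (0, -29/4)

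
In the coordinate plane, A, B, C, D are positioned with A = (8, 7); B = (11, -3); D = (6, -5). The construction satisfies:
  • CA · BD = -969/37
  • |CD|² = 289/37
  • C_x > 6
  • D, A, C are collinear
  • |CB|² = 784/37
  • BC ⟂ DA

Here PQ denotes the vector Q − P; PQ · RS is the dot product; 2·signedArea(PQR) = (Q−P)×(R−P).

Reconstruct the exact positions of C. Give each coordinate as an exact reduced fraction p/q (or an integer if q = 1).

C = (239/37, -83/37)

1. C_x = 239/37  [D, A, C are collinear ∩ BC ⟂ DA]
2. C_y = -83/37  [D, A, C are collinear ∩ BC ⟂ DA]
   → C = (239/37, -83/37)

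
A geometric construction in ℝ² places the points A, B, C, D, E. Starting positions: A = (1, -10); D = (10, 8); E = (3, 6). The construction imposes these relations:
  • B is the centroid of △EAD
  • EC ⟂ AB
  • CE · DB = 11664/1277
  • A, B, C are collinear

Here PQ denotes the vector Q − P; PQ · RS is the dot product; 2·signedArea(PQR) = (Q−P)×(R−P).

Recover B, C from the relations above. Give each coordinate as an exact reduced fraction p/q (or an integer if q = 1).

1. B_x = 14/3  [B is the centroid of △EAD]
2. B_y = 4/3  [B is the centroid of △EAD]
   → B = (14/3, 4/3)
3. C_x = 7503/1277  [A, B, C are collinear ∩ EC ⟂ AB]
4. C_y = 6474/1277  [A, B, C are collinear ∩ EC ⟂ AB]
   → C = (7503/1277, 6474/1277)

B = (14/3, 4/3)
C = (7503/1277, 6474/1277)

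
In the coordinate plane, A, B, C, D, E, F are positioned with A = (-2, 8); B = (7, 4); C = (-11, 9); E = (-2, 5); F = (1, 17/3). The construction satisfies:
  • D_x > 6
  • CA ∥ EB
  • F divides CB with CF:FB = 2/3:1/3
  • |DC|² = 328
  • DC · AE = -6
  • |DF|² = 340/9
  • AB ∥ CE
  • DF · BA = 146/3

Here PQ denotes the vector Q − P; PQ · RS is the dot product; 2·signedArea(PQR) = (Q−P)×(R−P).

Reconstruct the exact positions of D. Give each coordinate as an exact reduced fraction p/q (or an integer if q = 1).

D = (7, 7)

1. D_x = 7  [DC · AE = -6 ∩ DF · BA = 146/3]
2. D_y = 7  [DC · AE = -6 ∩ DF · BA = 146/3]
   → D = (7, 7)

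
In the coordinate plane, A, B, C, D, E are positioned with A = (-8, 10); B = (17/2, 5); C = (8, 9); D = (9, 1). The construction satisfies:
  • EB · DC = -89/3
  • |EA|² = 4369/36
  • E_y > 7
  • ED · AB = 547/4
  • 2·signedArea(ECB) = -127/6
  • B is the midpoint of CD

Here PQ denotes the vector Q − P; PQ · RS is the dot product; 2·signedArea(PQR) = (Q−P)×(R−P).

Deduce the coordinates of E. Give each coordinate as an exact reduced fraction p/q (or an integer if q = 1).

E = (17/6, 8)

1. E_x = 17/6  [ED · AB = 547/4 ∩ EB · DC = -89/3]
2. E_y = 8  [ED · AB = 547/4 ∩ EB · DC = -89/3]
   → E = (17/6, 8)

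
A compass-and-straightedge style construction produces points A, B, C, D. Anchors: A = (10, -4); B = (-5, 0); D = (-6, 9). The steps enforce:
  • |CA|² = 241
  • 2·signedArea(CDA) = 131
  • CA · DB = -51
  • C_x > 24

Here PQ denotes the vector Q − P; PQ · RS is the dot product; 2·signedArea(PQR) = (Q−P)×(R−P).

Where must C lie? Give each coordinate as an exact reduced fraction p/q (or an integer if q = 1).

C = (25, -8)

1. C_x = 25  [CA · DB = -51 ∩ 2·signedArea(CDA) = 131]
2. C_y = -8  [CA · DB = -51 ∩ 2·signedArea(CDA) = 131]
   → C = (25, -8)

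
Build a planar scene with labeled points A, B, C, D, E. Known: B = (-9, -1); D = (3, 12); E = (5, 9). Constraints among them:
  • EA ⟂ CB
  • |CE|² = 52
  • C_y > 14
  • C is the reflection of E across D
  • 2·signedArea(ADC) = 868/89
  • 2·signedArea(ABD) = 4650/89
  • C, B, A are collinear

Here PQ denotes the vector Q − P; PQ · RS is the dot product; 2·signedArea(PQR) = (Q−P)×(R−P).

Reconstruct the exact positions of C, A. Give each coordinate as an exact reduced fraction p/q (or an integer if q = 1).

1. C_x = 1  [C is the reflection of E across D]
2. C_y = 15  [C is the reflection of E across D]
   → C = (1, 15)
3. A_x = -51/89  [C, B, A are collinear ∩ EA ⟂ CB]
4. A_y = 1111/89  [C, B, A are collinear ∩ EA ⟂ CB]
   → A = (-51/89, 1111/89)

A = (-51/89, 1111/89)
C = (1, 15)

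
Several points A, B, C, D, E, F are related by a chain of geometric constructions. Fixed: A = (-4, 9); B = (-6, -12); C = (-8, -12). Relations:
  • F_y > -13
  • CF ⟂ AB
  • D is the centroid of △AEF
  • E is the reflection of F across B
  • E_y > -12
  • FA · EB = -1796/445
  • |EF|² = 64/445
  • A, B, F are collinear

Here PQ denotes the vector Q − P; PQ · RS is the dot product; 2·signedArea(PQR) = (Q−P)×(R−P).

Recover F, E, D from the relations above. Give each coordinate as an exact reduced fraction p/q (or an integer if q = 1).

1. F_x = -2678/445  [A, B, F are collinear ∩ CF ⟂ AB]
2. F_y = -5424/445  [A, B, F are collinear ∩ CF ⟂ AB]
   → F = (-2678/445, -5424/445)
3. E_x = -2662/445  [E is the reflection of F across B]
4. E_y = -5256/445  [E is the reflection of F across B]
   → E = (-2662/445, -5256/445)
5. D_x = -16/3  [D is the centroid of △AEF]
6. D_y = -5  [D is the centroid of △AEF]
   → D = (-16/3, -5)

D = (-16/3, -5)
E = (-2662/445, -5256/445)
F = (-2678/445, -5424/445)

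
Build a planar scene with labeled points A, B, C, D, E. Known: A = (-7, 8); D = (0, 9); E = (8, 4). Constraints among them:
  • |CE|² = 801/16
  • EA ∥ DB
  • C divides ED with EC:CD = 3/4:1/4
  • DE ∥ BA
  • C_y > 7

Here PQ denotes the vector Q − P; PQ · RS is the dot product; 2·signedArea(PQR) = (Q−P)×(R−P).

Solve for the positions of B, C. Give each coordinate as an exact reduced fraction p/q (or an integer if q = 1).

1. B_x = -15  [DE ∥ BA ∩ EA ∥ DB]
2. B_y = 13  [DE ∥ BA ∩ EA ∥ DB]
   → B = (-15, 13)
3. C_x = 2  [C divides ED with EC:CD = 3/4:1/4]
4. C_y = 31/4  [C divides ED with EC:CD = 3/4:1/4]
   → C = (2, 31/4)

B = (-15, 13)
C = (2, 31/4)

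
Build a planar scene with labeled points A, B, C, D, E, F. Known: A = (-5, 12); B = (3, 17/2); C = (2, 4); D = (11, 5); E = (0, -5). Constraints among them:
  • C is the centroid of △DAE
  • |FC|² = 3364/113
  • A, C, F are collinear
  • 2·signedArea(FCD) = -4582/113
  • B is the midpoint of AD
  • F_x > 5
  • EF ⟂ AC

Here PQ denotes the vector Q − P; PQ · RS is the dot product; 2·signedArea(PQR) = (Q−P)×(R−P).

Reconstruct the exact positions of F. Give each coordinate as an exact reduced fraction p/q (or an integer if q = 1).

1. F_x = 632/113  [A, C, F are collinear ∩ EF ⟂ AC]
2. F_y = -12/113  [A, C, F are collinear ∩ EF ⟂ AC]
   → F = (632/113, -12/113)

F = (632/113, -12/113)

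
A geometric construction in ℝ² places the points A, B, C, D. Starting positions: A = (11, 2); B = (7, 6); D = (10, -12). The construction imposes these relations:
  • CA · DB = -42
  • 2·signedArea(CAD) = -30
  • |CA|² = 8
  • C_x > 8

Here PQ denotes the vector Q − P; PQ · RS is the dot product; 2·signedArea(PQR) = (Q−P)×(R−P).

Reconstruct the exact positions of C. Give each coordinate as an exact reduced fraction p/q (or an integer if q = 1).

1. C_x = 9  [2·signedArea(CAD) = -30 ∩ CA · DB = -42]
2. C_y = 4  [2·signedArea(CAD) = -30 ∩ CA · DB = -42]
   → C = (9, 4)

C = (9, 4)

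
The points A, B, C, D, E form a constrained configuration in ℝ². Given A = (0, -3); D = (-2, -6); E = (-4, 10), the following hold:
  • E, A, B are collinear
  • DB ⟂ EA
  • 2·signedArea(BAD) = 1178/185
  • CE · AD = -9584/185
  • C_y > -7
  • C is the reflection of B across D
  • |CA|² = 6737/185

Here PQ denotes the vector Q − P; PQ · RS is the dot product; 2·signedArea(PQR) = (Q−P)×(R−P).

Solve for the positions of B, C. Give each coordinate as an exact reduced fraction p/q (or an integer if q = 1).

B = (124/185, -958/185)
C = (-864/185, -1262/185)

1. B_x = 124/185  [E, A, B are collinear ∩ DB ⟂ EA]
2. B_y = -958/185  [E, A, B are collinear ∩ DB ⟂ EA]
   → B = (124/185, -958/185)
3. C_x = -864/185  [C is the reflection of B across D]
4. C_y = -1262/185  [C is the reflection of B across D]
   → C = (-864/185, -1262/185)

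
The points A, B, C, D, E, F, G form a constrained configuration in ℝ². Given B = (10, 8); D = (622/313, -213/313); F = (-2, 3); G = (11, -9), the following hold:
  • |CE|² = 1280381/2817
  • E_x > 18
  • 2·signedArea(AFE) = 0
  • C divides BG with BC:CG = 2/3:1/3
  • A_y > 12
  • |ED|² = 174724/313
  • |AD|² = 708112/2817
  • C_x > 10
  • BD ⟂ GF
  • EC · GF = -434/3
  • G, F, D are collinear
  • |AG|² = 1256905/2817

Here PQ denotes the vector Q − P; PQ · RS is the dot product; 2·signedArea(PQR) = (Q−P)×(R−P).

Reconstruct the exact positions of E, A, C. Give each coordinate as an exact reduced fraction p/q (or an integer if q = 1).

A = (3550/313, 11381/939)
C = (32/3, -10/3)
E = (5638/313, 5221/313)

1. C_x = 32/3  [C divides BG with BC:CG = 2/3:1/3]
2. C_y = -10/3  [C divides BG with BC:CG = 2/3:1/3]
   → C = (32/3, -10/3)
3. E_x = 5638/313  [line 13·x + -12·y + -34 = 0 ∩ |ED|² = 174724/313]
4. E_y = 5221/313  [line 13·x + -12·y + -34 = 0 ∩ |ED|² = 174724/313]
   → E = (5638/313, 5221/313)
5. A_x = 3550/313  [line -4282/313·x + 6264/313·y + -27356/313 = 0 ∩ |AG|² = 1256905/2817]
6. A_y = 11381/939  [line -4282/313·x + 6264/313·y + -27356/313 = 0 ∩ |AG|² = 1256905/2817]
   → A = (3550/313, 11381/939)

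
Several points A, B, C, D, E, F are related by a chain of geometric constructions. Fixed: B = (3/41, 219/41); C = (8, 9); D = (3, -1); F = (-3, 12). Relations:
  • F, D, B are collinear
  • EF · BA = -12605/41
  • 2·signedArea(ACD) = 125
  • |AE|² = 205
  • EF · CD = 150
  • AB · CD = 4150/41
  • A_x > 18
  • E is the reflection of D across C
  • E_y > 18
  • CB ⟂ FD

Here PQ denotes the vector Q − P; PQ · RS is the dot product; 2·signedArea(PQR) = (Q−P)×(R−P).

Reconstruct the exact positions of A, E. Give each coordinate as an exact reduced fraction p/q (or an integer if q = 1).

A = (19, 6)
E = (13, 19)

1. A_x = 19  [2·signedArea(ACD) = 125 ∩ AB · CD = 4150/41]
2. A_y = 6  [2·signedArea(ACD) = 125 ∩ AB · CD = 4150/41]
   → A = (19, 6)
3. E_x = 13  [E is the reflection of D across C]
4. E_y = 19  [E is the reflection of D across C]
   → E = (13, 19)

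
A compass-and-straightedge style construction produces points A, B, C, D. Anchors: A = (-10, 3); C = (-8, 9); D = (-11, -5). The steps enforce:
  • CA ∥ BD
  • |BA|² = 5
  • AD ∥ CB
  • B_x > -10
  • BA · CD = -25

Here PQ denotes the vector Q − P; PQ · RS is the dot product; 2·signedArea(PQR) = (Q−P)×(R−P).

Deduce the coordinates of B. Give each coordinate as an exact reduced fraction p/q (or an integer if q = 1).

B = (-9, 1)

1. B_x = -9  [CA ∥ BD ∩ AD ∥ CB]
2. B_y = 1  [CA ∥ BD ∩ AD ∥ CB]
   → B = (-9, 1)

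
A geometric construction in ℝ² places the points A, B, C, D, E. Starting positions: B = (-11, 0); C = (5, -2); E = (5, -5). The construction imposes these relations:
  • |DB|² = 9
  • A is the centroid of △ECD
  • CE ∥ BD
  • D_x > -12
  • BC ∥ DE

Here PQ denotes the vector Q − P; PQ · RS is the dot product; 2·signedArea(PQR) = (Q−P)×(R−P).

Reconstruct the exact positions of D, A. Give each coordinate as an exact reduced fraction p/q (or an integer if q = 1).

1. D_x = -11  [BC ∥ DE ∩ CE ∥ BD]
2. D_y = -3  [BC ∥ DE ∩ CE ∥ BD]
   → D = (-11, -3)
3. A_x = -1/3  [A is the centroid of △ECD]
4. A_y = -10/3  [A is the centroid of △ECD]
   → A = (-1/3, -10/3)

A = (-1/3, -10/3)
D = (-11, -3)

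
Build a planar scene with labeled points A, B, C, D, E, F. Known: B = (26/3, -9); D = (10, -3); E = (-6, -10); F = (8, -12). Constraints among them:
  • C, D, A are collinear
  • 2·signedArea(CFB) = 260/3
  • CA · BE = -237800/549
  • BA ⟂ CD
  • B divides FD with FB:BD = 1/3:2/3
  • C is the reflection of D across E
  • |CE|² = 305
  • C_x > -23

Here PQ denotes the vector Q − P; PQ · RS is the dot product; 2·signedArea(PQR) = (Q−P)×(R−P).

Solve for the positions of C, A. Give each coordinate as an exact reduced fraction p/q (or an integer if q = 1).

1. C_x = -22  [C is the reflection of D across E]
2. C_y = -17  [C is the reflection of D across E]
   → C = (-22, -17)
3. A_x = 1222/183  [C, D, A are collinear ∩ BA ⟂ CD]
4. A_y = -815/183  [C, D, A are collinear ∩ BA ⟂ CD]
   → A = (1222/183, -815/183)

A = (1222/183, -815/183)
C = (-22, -17)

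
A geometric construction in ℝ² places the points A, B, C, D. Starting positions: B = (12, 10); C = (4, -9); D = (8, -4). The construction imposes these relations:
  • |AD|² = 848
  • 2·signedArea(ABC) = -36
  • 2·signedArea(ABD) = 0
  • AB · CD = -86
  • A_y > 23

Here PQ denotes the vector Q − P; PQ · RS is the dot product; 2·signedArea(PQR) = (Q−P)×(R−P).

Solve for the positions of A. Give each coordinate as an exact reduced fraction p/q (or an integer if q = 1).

1. A_x = 16  [2·signedArea(ABD) = 0 ∩ AB · CD = -86]
2. A_y = 24  [2·signedArea(ABD) = 0 ∩ AB · CD = -86]
   → A = (16, 24)

A = (16, 24)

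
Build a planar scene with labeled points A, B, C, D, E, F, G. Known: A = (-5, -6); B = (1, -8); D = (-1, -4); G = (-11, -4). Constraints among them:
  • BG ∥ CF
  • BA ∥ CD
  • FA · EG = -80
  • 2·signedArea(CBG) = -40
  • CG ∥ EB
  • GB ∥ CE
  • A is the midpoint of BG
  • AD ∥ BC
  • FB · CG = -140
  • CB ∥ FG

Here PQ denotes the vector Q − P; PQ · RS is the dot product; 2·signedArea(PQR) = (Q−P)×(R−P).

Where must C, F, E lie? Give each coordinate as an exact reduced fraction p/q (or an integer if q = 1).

C = (5, -6)
E = (17, -10)
F = (-7, -2)

1. C_x = 5  [BA ∥ CD ∩ AD ∥ BC]
2. C_y = -6  [BA ∥ CD ∩ AD ∥ BC]
   → C = (5, -6)
3. F_x = -7  [CB ∥ FG ∩ BG ∥ CF]
4. F_y = -2  [CB ∥ FG ∩ BG ∥ CF]
   → F = (-7, -2)
5. E_x = 17  [CG ∥ EB ∩ GB ∥ CE]
6. E_y = -10  [CG ∥ EB ∩ GB ∥ CE]
   → E = (17, -10)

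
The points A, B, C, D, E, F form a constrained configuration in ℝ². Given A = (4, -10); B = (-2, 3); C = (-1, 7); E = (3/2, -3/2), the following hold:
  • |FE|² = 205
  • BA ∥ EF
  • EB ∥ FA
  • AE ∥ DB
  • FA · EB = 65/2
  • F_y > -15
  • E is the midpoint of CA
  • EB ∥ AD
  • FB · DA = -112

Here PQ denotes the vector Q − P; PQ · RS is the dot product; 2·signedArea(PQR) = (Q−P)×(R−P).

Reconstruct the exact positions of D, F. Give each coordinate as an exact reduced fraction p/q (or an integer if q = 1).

D = (1/2, -11/2)
F = (15/2, -29/2)

1. D_x = 1/2  [AE ∥ DB ∩ EB ∥ AD]
2. D_y = -11/2  [AE ∥ DB ∩ EB ∥ AD]
   → D = (1/2, -11/2)
3. F_x = 15/2  [EB ∥ FA ∩ BA ∥ EF]
4. F_y = -29/2  [EB ∥ FA ∩ BA ∥ EF]
   → F = (15/2, -29/2)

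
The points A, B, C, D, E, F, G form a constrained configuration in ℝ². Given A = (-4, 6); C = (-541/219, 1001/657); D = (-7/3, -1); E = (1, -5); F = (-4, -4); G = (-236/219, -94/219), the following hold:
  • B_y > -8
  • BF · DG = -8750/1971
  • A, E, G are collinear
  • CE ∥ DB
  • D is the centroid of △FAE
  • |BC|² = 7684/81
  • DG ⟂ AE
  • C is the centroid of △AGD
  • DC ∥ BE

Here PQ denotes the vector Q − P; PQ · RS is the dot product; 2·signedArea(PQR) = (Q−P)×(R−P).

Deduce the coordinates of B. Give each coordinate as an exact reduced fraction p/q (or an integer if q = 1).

B = (83/73, -4943/657)

1. B_x = 83/73  [DC ∥ BE ∩ CE ∥ DB]
2. B_y = -4943/657  [DC ∥ BE ∩ CE ∥ DB]
   → B = (83/73, -4943/657)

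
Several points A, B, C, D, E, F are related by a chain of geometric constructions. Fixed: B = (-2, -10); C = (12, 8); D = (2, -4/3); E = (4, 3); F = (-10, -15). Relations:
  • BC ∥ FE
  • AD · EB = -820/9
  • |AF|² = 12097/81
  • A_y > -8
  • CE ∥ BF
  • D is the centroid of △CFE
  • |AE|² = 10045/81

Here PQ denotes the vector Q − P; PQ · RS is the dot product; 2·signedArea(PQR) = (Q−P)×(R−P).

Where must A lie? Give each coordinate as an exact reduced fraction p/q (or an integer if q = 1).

A = (-2/3, -64/9)

1. A_x = -2/3  [line 6·x + 13·y + 868/9 = 0 ∩ |AE|² = 10045/81]
2. A_y = -64/9  [line 6·x + 13·y + 868/9 = 0 ∩ |AE|² = 10045/81]
   → A = (-2/3, -64/9)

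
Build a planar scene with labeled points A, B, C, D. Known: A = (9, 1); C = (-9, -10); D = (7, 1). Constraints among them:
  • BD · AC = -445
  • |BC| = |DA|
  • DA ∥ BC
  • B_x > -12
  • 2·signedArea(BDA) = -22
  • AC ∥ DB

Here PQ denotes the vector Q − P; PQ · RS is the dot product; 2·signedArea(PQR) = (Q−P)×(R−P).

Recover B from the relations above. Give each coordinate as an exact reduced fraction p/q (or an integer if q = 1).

1. B_x = -11  [DA ∥ BC ∩ AC ∥ DB]
2. B_y = -10  [DA ∥ BC ∩ AC ∥ DB]
   → B = (-11, -10)

B = (-11, -10)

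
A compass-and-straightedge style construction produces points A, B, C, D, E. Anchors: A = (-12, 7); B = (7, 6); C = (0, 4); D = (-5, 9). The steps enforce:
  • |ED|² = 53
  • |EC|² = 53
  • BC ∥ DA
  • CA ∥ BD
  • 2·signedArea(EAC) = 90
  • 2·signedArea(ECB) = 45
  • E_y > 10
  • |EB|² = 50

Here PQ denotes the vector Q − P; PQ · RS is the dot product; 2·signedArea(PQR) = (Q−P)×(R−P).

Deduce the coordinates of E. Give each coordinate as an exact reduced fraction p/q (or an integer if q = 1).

1. E_x = 2  [2·signedArea(ECB) = 45 ∩ 2·signedArea(EAC) = 90]
2. E_y = 11  [2·signedArea(ECB) = 45 ∩ 2·signedArea(EAC) = 90]
   → E = (2, 11)

E = (2, 11)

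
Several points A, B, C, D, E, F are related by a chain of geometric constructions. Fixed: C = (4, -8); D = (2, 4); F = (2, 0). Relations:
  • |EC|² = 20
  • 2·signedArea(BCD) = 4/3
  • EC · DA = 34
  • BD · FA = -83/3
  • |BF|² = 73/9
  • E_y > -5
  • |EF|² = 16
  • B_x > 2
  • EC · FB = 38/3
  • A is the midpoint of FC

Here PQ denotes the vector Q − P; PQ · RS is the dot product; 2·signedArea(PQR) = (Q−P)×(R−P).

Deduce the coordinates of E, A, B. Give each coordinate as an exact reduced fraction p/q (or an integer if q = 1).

1. A_x = 3  [A is the midpoint of FC]
2. A_y = -4  [A is the midpoint of FC]
   → A = (3, -4)
3. B_x = 3  [2·signedArea(BCD) = 4/3 ∩ BD · FA = -83/3]
4. B_y = -8/3  [2·signedArea(BCD) = 4/3 ∩ BD · FA = -83/3]
   → B = (3, -8/3)
5. E_x = 2  [EC · FB = 38/3 ∩ EC · DA = 34]
6. E_y = -4  [EC · FB = 38/3 ∩ EC · DA = 34]
   → E = (2, -4)

A = (3, -4)
B = (3, -8/3)
E = (2, -4)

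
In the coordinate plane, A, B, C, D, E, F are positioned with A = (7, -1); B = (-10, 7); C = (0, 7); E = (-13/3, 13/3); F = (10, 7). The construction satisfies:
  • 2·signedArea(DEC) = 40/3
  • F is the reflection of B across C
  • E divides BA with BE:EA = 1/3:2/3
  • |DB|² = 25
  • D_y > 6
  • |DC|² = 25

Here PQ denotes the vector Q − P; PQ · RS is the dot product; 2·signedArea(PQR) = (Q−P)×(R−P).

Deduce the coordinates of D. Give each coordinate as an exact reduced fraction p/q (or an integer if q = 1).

1. D_x = -5  [line -8/3·x + 13/3·y + -131/3 = 0 ∩ |DB|² = 25]
2. D_y = 7  [line -8/3·x + 13/3·y + -131/3 = 0 ∩ |DB|² = 25]
   → D = (-5, 7)

D = (-5, 7)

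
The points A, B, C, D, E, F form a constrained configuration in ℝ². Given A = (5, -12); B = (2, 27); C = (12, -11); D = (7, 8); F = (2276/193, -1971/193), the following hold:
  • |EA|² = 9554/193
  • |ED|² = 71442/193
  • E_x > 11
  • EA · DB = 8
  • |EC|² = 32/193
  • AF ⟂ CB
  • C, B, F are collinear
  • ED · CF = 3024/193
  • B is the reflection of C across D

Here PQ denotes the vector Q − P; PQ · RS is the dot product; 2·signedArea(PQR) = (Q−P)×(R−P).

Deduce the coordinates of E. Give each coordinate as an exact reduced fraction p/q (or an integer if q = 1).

1. E_x = 2296/193  [line 40/193·x + -152/193·y + -2088/193 = 0 ∩ |ED|² = 71442/193]
2. E_y = -2047/193  [line 40/193·x + -152/193·y + -2088/193 = 0 ∩ |ED|² = 71442/193]
   → E = (2296/193, -2047/193)

E = (2296/193, -2047/193)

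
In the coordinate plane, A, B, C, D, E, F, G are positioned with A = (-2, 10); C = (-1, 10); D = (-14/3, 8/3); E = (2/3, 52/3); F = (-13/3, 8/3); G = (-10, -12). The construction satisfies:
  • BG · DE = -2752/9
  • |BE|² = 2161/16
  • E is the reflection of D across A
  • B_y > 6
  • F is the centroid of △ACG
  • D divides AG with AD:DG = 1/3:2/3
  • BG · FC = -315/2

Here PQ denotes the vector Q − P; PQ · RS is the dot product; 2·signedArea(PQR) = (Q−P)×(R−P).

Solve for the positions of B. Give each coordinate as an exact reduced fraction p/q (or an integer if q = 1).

1. B_x = -37/12  [BG · FC = -315/2 ∩ BG · DE = -2752/9]
2. B_y = 19/3  [BG · FC = -315/2 ∩ BG · DE = -2752/9]
   → B = (-37/12, 19/3)

B = (-37/12, 19/3)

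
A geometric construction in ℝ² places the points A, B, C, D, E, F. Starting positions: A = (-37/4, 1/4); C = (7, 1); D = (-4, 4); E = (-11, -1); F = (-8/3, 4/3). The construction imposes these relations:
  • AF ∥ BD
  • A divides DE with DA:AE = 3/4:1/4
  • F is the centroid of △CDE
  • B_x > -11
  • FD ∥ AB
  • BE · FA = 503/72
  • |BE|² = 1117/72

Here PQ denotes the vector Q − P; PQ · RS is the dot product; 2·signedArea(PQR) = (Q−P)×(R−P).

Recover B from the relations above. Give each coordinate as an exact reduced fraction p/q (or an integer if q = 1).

B = (-127/12, 35/12)

1. B_x = -127/12  [AF ∥ BD ∩ FD ∥ AB]
2. B_y = 35/12  [AF ∥ BD ∩ FD ∥ AB]
   → B = (-127/12, 35/12)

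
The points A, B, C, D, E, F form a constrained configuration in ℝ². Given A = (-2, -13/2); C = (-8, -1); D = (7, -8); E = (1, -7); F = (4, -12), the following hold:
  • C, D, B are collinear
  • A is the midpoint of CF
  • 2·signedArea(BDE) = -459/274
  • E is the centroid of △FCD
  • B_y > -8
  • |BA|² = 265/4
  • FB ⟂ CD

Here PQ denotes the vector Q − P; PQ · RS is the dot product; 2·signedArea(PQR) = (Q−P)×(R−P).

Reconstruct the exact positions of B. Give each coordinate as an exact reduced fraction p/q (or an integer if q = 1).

B = (1663/274, -2073/274)

1. B_x = 1663/274  [C, D, B are collinear ∩ FB ⟂ CD]
2. B_y = -2073/274  [C, D, B are collinear ∩ FB ⟂ CD]
   → B = (1663/274, -2073/274)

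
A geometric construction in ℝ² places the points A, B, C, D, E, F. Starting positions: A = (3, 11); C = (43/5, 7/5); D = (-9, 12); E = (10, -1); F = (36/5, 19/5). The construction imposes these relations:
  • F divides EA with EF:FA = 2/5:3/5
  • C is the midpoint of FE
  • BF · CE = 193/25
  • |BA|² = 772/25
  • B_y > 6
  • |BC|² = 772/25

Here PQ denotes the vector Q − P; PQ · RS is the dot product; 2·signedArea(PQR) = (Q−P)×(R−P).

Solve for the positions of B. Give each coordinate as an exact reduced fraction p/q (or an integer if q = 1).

B = (29/5, 31/5)

1. B_x = 29/5  [line -7/5·x + 12/5·y + -169/25 = 0 ∩ |BA|² = 772/25]
2. B_y = 31/5  [line -7/5·x + 12/5·y + -169/25 = 0 ∩ |BA|² = 772/25]
   → B = (29/5, 31/5)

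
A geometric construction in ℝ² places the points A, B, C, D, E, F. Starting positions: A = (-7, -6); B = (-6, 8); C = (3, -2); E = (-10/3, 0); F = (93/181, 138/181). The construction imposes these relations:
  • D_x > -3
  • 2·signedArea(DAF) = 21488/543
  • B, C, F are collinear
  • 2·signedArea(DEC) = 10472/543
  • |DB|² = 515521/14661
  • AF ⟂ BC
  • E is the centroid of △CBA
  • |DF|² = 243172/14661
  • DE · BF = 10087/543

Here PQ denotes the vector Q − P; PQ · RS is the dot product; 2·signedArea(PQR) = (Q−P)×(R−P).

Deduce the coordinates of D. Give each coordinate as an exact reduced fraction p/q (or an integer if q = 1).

D = (-4789/1629, 1586/543)

1. D_x = -4789/1629  [DE · BF = 10087/543 ∩ 2·signedArea(DEC) = 10472/543]
2. D_y = 1586/543  [DE · BF = 10087/543 ∩ 2·signedArea(DEC) = 10472/543]
   → D = (-4789/1629, 1586/543)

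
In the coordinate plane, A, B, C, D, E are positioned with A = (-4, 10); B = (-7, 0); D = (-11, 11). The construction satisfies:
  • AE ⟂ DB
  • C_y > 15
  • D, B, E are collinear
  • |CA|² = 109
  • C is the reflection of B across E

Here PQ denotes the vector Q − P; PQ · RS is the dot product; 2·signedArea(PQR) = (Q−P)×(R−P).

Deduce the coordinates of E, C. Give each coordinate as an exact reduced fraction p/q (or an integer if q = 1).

1. E_x = -1351/137  [D, B, E are collinear ∩ AE ⟂ DB]
2. E_y = 1078/137  [D, B, E are collinear ∩ AE ⟂ DB]
   → E = (-1351/137, 1078/137)
3. C_x = -1743/137  [C is the reflection of B across E]
4. C_y = 2156/137  [C is the reflection of B across E]
   → C = (-1743/137, 2156/137)

C = (-1743/137, 2156/137)
E = (-1351/137, 1078/137)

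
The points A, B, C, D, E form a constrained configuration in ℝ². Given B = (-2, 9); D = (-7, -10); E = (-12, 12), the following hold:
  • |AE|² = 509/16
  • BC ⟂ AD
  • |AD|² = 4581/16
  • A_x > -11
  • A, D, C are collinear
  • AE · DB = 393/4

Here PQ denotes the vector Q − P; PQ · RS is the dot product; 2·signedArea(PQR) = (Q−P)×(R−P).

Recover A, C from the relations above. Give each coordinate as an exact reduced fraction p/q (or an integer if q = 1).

1. A_x = -43/4  [line -5·x + -19·y + 279/4 = 0 ∩ |AE|² = 509/16]
2. A_y = 13/2  [line -5·x + -19·y + 279/4 = 0 ∩ |AE|² = 509/16]
   → A = (-43/4, 13/2)
3. C_x = -5528/509  [A, D, C are collinear ∩ BC ⟂ AD]
4. C_y = 3556/509  [A, D, C are collinear ∩ BC ⟂ AD]
   → C = (-5528/509, 3556/509)

A = (-43/4, 13/2)
C = (-5528/509, 3556/509)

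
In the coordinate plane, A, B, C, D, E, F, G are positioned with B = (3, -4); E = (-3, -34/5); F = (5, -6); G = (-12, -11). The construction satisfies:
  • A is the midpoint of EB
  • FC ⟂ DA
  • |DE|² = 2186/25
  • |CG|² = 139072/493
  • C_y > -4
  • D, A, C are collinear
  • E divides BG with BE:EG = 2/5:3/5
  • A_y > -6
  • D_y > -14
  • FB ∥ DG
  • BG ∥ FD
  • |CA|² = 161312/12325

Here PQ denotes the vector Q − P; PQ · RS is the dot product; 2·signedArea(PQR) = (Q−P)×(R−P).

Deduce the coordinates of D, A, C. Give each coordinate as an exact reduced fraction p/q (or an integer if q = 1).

A = (0, -27/5)
C = (1420/493, -1583/493)
D = (-10, -13)

1. D_x = -10  [FB ∥ DG ∩ BG ∥ FD]
2. D_y = -13  [FB ∥ DG ∩ BG ∥ FD]
   → D = (-10, -13)
3. A_x = 0  [A is the midpoint of EB]
4. A_y = -27/5  [A is the midpoint of EB]
   → A = (0, -27/5)
5. C_x = 1420/493  [D, A, C are collinear ∩ FC ⟂ DA]
6. C_y = -1583/493  [D, A, C are collinear ∩ FC ⟂ DA]
   → C = (1420/493, -1583/493)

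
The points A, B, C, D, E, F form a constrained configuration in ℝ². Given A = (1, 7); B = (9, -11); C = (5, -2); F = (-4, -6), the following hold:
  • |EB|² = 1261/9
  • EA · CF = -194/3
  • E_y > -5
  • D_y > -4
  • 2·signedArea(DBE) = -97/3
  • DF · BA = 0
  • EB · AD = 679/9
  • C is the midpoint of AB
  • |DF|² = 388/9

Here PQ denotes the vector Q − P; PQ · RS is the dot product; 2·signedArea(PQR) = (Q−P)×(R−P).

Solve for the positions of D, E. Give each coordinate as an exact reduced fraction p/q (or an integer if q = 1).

1. D_x = 2  [line 8·x + -18·y + -76 = 0 ∩ |DF|² = 388/9]
2. D_y = -10/3  [line 8·x + -18·y + -76 = 0 ∩ |DF|² = 388/9]
   → D = (2, -10/3)
3. E_x = -1  [EB · AD = 679/9 ∩ EA · CF = -194/3]
4. E_y = -14/3  [EB · AD = 679/9 ∩ EA · CF = -194/3]
   → E = (-1, -14/3)

D = (2, -10/3)
E = (-1, -14/3)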